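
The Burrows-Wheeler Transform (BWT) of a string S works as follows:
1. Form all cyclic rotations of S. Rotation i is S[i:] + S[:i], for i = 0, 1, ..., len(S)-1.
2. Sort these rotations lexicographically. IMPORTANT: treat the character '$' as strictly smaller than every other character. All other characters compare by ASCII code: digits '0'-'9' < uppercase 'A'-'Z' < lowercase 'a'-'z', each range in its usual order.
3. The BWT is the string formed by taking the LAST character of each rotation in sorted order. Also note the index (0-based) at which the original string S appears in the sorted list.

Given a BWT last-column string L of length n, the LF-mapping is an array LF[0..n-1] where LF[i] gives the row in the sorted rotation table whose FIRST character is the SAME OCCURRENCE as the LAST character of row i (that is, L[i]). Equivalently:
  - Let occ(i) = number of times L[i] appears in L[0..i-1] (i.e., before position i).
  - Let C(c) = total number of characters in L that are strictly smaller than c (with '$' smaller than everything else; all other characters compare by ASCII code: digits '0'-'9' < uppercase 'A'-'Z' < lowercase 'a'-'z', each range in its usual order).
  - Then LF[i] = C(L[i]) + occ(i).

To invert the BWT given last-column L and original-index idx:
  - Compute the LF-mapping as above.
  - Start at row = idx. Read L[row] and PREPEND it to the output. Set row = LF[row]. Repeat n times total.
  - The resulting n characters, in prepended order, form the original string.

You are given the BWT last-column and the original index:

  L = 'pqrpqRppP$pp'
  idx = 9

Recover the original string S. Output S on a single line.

LF mapping: 3 9 11 4 10 2 5 6 1 0 7 8
Walk LF starting at row 9, prepending L[row]:
  step 1: row=9, L[9]='$', prepend. Next row=LF[9]=0
  step 2: row=0, L[0]='p', prepend. Next row=LF[0]=3
  step 3: row=3, L[3]='p', prepend. Next row=LF[3]=4
  step 4: row=4, L[4]='q', prepend. Next row=LF[4]=10
  step 5: row=10, L[10]='p', prepend. Next row=LF[10]=7
  step 6: row=7, L[7]='p', prepend. Next row=LF[7]=6
  step 7: row=6, L[6]='p', prepend. Next row=LF[6]=5
  step 8: row=5, L[5]='R', prepend. Next row=LF[5]=2
  step 9: row=2, L[2]='r', prepend. Next row=LF[2]=11
  step 10: row=11, L[11]='p', prepend. Next row=LF[11]=8
  step 11: row=8, L[8]='P', prepend. Next row=LF[8]=1
  step 12: row=1, L[1]='q', prepend. Next row=LF[1]=9
Reversed output: qPprRpppqpp$

Answer: qPprRpppqpp$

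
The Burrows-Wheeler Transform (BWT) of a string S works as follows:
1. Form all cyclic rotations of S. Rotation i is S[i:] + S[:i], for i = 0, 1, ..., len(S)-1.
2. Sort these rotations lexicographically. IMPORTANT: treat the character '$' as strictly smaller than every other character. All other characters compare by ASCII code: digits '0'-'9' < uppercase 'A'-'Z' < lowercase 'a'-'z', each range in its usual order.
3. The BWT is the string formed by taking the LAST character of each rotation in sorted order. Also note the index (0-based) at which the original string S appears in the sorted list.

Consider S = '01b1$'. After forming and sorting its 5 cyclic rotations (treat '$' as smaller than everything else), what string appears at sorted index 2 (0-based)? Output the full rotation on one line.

All 5 rotations (rotation i = S[i:]+S[:i]):
  rot[0] = 01b1$
  rot[1] = 1b1$0
  rot[2] = b1$01
  rot[3] = 1$01b
  rot[4] = $01b1
Sorted (with $ < everything):
  sorted[0] = $01b1
  sorted[1] = 01b1$
  sorted[2] = 1$01b
  sorted[3] = 1b1$0
  sorted[4] = b1$01
sorted[2] = 1$01b

Answer: 1$01b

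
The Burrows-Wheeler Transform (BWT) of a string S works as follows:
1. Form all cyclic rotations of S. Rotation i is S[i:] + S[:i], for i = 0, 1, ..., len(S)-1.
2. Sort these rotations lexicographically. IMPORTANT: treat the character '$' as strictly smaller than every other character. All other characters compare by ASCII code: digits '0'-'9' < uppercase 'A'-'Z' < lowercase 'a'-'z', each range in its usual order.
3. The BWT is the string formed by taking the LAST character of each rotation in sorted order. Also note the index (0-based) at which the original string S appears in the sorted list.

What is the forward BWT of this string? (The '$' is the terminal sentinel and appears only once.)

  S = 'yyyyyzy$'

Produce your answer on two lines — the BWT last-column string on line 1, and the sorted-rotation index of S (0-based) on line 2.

All 8 rotations (rotation i = S[i:]+S[:i]):
  rot[0] = yyyyyzy$
  rot[1] = yyyyzy$y
  rot[2] = yyyzy$yy
  rot[3] = yyzy$yyy
  rot[4] = yzy$yyyy
  rot[5] = zy$yyyyy
  rot[6] = y$yyyyyz
  rot[7] = $yyyyyzy
Sorted (with $ < everything):
  sorted[0] = $yyyyyzy  (last char: 'y')
  sorted[1] = y$yyyyyz  (last char: 'z')
  sorted[2] = yyyyyzy$  (last char: '$')
  sorted[3] = yyyyzy$y  (last char: 'y')
  sorted[4] = yyyzy$yy  (last char: 'y')
  sorted[5] = yyzy$yyy  (last char: 'y')
  sorted[6] = yzy$yyyy  (last char: 'y')
  sorted[7] = zy$yyyyy  (last char: 'y')
Last column: yz$yyyyy
Original string S is at sorted index 2

Answer: yz$yyyyy
2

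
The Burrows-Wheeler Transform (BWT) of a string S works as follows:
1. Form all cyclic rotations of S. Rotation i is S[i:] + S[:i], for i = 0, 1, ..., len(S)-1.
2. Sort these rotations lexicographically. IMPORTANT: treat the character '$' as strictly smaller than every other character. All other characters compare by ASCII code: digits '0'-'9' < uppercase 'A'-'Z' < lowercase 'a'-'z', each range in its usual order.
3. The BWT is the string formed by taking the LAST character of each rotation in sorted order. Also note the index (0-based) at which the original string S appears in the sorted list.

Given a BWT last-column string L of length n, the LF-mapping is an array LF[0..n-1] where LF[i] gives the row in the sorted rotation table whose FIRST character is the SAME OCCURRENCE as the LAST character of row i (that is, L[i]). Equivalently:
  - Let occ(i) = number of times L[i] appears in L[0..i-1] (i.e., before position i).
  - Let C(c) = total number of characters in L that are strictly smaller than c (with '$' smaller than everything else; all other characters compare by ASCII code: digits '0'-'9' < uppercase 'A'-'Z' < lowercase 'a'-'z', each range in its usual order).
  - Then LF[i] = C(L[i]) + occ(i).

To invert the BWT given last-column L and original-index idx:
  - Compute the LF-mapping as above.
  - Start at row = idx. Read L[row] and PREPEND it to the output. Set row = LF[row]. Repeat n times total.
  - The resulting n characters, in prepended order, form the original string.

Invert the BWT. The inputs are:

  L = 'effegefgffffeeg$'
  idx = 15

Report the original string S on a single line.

LF mapping: 1 6 7 2 13 3 8 14 9 10 11 12 4 5 15 0
Walk LF starting at row 15, prepending L[row]:
  step 1: row=15, L[15]='$', prepend. Next row=LF[15]=0
  step 2: row=0, L[0]='e', prepend. Next row=LF[0]=1
  step 3: row=1, L[1]='f', prepend. Next row=LF[1]=6
  step 4: row=6, L[6]='f', prepend. Next row=LF[6]=8
  step 5: row=8, L[8]='f', prepend. Next row=LF[8]=9
  step 6: row=9, L[9]='f', prepend. Next row=LF[9]=10
  step 7: row=10, L[10]='f', prepend. Next row=LF[10]=11
  step 8: row=11, L[11]='f', prepend. Next row=LF[11]=12
  step 9: row=12, L[12]='e', prepend. Next row=LF[12]=4
  step 10: row=4, L[4]='g', prepend. Next row=LF[4]=13
  step 11: row=13, L[13]='e', prepend. Next row=LF[13]=5
  step 12: row=5, L[5]='e', prepend. Next row=LF[5]=3
  step 13: row=3, L[3]='e', prepend. Next row=LF[3]=2
  step 14: row=2, L[2]='f', prepend. Next row=LF[2]=7
  step 15: row=7, L[7]='g', prepend. Next row=LF[7]=14
  step 16: row=14, L[14]='g', prepend. Next row=LF[14]=15
Reversed output: ggfeeegeffffffe$

Answer: ggfeeegeffffffe$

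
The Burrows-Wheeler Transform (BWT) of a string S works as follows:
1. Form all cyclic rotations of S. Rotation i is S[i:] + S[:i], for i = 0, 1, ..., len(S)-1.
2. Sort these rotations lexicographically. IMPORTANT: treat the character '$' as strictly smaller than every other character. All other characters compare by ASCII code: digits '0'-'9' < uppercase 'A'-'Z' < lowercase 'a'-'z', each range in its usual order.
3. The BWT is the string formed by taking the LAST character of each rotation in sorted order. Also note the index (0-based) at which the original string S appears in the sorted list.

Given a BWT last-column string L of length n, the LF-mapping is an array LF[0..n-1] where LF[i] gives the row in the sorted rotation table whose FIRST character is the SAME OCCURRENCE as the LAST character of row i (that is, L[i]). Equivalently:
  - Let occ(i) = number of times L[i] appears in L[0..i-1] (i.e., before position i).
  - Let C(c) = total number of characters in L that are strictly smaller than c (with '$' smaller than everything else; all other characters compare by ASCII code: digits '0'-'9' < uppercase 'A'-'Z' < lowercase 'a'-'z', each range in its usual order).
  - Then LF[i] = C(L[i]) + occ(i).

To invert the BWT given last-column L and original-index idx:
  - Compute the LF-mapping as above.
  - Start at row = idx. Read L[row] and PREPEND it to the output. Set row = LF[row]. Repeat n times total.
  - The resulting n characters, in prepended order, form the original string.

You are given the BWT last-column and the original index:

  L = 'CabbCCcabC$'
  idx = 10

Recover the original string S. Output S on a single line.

Answer: cabCCbbCaC$

Derivation:
LF mapping: 1 5 7 8 2 3 10 6 9 4 0
Walk LF starting at row 10, prepending L[row]:
  step 1: row=10, L[10]='$', prepend. Next row=LF[10]=0
  step 2: row=0, L[0]='C', prepend. Next row=LF[0]=1
  step 3: row=1, L[1]='a', prepend. Next row=LF[1]=5
  step 4: row=5, L[5]='C', prepend. Next row=LF[5]=3
  step 5: row=3, L[3]='b', prepend. Next row=LF[3]=8
  step 6: row=8, L[8]='b', prepend. Next row=LF[8]=9
  step 7: row=9, L[9]='C', prepend. Next row=LF[9]=4
  step 8: row=4, L[4]='C', prepend. Next row=LF[4]=2
  step 9: row=2, L[2]='b', prepend. Next row=LF[2]=7
  step 10: row=7, L[7]='a', prepend. Next row=LF[7]=6
  step 11: row=6, L[6]='c', prepend. Next row=LF[6]=10
Reversed output: cabCCbbCaC$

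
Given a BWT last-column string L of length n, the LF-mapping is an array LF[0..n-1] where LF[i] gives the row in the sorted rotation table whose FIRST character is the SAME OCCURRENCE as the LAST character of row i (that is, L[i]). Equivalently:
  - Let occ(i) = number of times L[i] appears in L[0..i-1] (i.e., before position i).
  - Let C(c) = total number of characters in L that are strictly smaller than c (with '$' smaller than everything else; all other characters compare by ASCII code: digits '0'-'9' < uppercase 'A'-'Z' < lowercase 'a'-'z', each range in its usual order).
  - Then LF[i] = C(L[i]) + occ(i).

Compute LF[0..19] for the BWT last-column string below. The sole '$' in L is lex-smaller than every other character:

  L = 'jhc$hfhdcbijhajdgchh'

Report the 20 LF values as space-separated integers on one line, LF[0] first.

Answer: 17 10 3 0 11 8 12 6 4 2 16 18 13 1 19 7 9 5 14 15

Derivation:
Char counts: '$':1, 'a':1, 'b':1, 'c':3, 'd':2, 'f':1, 'g':1, 'h':6, 'i':1, 'j':3
C (first-col start): C('$')=0, C('a')=1, C('b')=2, C('c')=3, C('d')=6, C('f')=8, C('g')=9, C('h')=10, C('i')=16, C('j')=17
L[0]='j': occ=0, LF[0]=C('j')+0=17+0=17
L[1]='h': occ=0, LF[1]=C('h')+0=10+0=10
L[2]='c': occ=0, LF[2]=C('c')+0=3+0=3
L[3]='$': occ=0, LF[3]=C('$')+0=0+0=0
L[4]='h': occ=1, LF[4]=C('h')+1=10+1=11
L[5]='f': occ=0, LF[5]=C('f')+0=8+0=8
L[6]='h': occ=2, LF[6]=C('h')+2=10+2=12
L[7]='d': occ=0, LF[7]=C('d')+0=6+0=6
L[8]='c': occ=1, LF[8]=C('c')+1=3+1=4
L[9]='b': occ=0, LF[9]=C('b')+0=2+0=2
L[10]='i': occ=0, LF[10]=C('i')+0=16+0=16
L[11]='j': occ=1, LF[11]=C('j')+1=17+1=18
L[12]='h': occ=3, LF[12]=C('h')+3=10+3=13
L[13]='a': occ=0, LF[13]=C('a')+0=1+0=1
L[14]='j': occ=2, LF[14]=C('j')+2=17+2=19
L[15]='d': occ=1, LF[15]=C('d')+1=6+1=7
L[16]='g': occ=0, LF[16]=C('g')+0=9+0=9
L[17]='c': occ=2, LF[17]=C('c')+2=3+2=5
L[18]='h': occ=4, LF[18]=C('h')+4=10+4=14
L[19]='h': occ=5, LF[19]=C('h')+5=10+5=15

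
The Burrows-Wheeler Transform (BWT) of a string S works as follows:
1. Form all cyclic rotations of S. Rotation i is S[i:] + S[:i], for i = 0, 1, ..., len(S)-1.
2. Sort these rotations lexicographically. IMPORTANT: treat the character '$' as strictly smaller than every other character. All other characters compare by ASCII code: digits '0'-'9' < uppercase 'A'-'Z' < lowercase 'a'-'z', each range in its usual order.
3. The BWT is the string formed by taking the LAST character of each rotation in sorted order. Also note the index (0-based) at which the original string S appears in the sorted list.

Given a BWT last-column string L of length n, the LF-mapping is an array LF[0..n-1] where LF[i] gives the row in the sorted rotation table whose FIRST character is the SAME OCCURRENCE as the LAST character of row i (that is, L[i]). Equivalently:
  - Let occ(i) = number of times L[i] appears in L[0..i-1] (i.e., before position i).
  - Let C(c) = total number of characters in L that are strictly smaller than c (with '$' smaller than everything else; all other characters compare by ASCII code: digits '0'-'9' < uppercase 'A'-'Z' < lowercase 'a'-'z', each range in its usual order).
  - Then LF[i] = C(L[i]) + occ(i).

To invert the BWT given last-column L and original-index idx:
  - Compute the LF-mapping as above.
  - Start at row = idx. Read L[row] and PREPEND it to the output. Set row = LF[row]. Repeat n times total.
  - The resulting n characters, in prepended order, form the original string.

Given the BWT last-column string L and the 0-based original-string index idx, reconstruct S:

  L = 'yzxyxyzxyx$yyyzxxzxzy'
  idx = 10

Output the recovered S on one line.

LF mapping: 8 16 1 9 2 10 17 3 11 4 0 12 13 14 18 5 6 19 7 20 15
Walk LF starting at row 10, prepending L[row]:
  step 1: row=10, L[10]='$', prepend. Next row=LF[10]=0
  step 2: row=0, L[0]='y', prepend. Next row=LF[0]=8
  step 3: row=8, L[8]='y', prepend. Next row=LF[8]=11
  step 4: row=11, L[11]='y', prepend. Next row=LF[11]=12
  step 5: row=12, L[12]='y', prepend. Next row=LF[12]=13
  step 6: row=13, L[13]='y', prepend. Next row=LF[13]=14
  step 7: row=14, L[14]='z', prepend. Next row=LF[14]=18
  step 8: row=18, L[18]='x', prepend. Next row=LF[18]=7
  step 9: row=7, L[7]='x', prepend. Next row=LF[7]=3
  step 10: row=3, L[3]='y', prepend. Next row=LF[3]=9
  step 11: row=9, L[9]='x', prepend. Next row=LF[9]=4
  step 12: row=4, L[4]='x', prepend. Next row=LF[4]=2
  step 13: row=2, L[2]='x', prepend. Next row=LF[2]=1
  step 14: row=1, L[1]='z', prepend. Next row=LF[1]=16
  step 15: row=16, L[16]='x', prepend. Next row=LF[16]=6
  step 16: row=6, L[6]='z', prepend. Next row=LF[6]=17
  step 17: row=17, L[17]='z', prepend. Next row=LF[17]=19
  step 18: row=19, L[19]='z', prepend. Next row=LF[19]=20
  step 19: row=20, L[20]='y', prepend. Next row=LF[20]=15
  step 20: row=15, L[15]='x', prepend. Next row=LF[15]=5
  step 21: row=5, L[5]='y', prepend. Next row=LF[5]=10
Reversed output: yxyzzzxzxxxyxxzyyyyy$

Answer: yxyzzzxzxxxyxxzyyyyy$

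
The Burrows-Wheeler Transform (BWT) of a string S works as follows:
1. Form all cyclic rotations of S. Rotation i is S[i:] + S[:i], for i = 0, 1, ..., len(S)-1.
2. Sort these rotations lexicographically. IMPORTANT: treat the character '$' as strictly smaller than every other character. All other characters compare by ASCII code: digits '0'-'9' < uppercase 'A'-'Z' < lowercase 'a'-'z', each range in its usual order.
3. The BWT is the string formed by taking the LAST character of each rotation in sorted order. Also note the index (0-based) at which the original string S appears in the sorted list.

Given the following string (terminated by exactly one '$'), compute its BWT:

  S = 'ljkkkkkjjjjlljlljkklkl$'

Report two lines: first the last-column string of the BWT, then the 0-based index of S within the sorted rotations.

All 23 rotations (rotation i = S[i:]+S[:i]):
  rot[0] = ljkkkkkjjjjlljlljkklkl$
  rot[1] = jkkkkkjjjjlljlljkklkl$l
  rot[2] = kkkkkjjjjlljlljkklkl$lj
  rot[3] = kkkkjjjjlljlljkklkl$ljk
  rot[4] = kkkjjjjlljlljkklkl$ljkk
  rot[5] = kkjjjjlljlljkklkl$ljkkk
  rot[6] = kjjjjlljlljkklkl$ljkkkk
  rot[7] = jjjjlljlljkklkl$ljkkkkk
  rot[8] = jjjlljlljkklkl$ljkkkkkj
  rot[9] = jjlljlljkklkl$ljkkkkkjj
  rot[10] = jlljlljkklkl$ljkkkkkjjj
  rot[11] = lljlljkklkl$ljkkkkkjjjj
  rot[12] = ljlljkklkl$ljkkkkkjjjjl
  rot[13] = jlljkklkl$ljkkkkkjjjjll
  rot[14] = lljkklkl$ljkkkkkjjjjllj
  rot[15] = ljkklkl$ljkkkkkjjjjlljl
  rot[16] = jkklkl$ljkkkkkjjjjlljll
  rot[17] = kklkl$ljkkkkkjjjjlljllj
  rot[18] = klkl$ljkkkkkjjjjlljlljk
  rot[19] = lkl$ljkkkkkjjjjlljlljkk
  rot[20] = kl$ljkkkkkjjjjlljlljkkl
  rot[21] = l$ljkkkkkjjjjlljlljkklk
  rot[22] = $ljkkkkkjjjjlljlljkklkl
Sorted (with $ < everything):
  sorted[0] = $ljkkkkkjjjjlljlljkklkl  (last char: 'l')
  sorted[1] = jjjjlljlljkklkl$ljkkkkk  (last char: 'k')
  sorted[2] = jjjlljlljkklkl$ljkkkkkj  (last char: 'j')
  sorted[3] = jjlljlljkklkl$ljkkkkkjj  (last char: 'j')
  sorted[4] = jkkkkkjjjjlljlljkklkl$l  (last char: 'l')
  sorted[5] = jkklkl$ljkkkkkjjjjlljll  (last char: 'l')
  sorted[6] = jlljkklkl$ljkkkkkjjjjll  (last char: 'l')
  sorted[7] = jlljlljkklkl$ljkkkkkjjj  (last char: 'j')
  sorted[8] = kjjjjlljlljkklkl$ljkkkk  (last char: 'k')
  sorted[9] = kkjjjjlljlljkklkl$ljkkk  (last char: 'k')
  sorted[10] = kkkjjjjlljlljkklkl$ljkk  (last char: 'k')
  sorted[11] = kkkkjjjjlljlljkklkl$ljk  (last char: 'k')
  sorted[12] = kkkkkjjjjlljlljkklkl$lj  (last char: 'j')
  sorted[13] = kklkl$ljkkkkkjjjjlljllj  (last char: 'j')
  sorted[14] = kl$ljkkkkkjjjjlljlljkkl  (last char: 'l')
  sorted[15] = klkl$ljkkkkkjjjjlljlljk  (last char: 'k')
  sorted[16] = l$ljkkkkkjjjjlljlljkklk  (last char: 'k')
  sorted[17] = ljkkkkkjjjjlljlljkklkl$  (last char: '$')
  sorted[18] = ljkklkl$ljkkkkkjjjjlljl  (last char: 'l')
  sorted[19] = ljlljkklkl$ljkkkkkjjjjl  (last char: 'l')
  sorted[20] = lkl$ljkkkkkjjjjlljlljkk  (last char: 'k')
  sorted[21] = lljkklkl$ljkkkkkjjjjllj  (last char: 'j')
  sorted[22] = lljlljkklkl$ljkkkkkjjjj  (last char: 'j')
Last column: lkjjllljkkkkjjlkk$llkjj
Original string S is at sorted index 17

Answer: lkjjllljkkkkjjlkk$llkjj
17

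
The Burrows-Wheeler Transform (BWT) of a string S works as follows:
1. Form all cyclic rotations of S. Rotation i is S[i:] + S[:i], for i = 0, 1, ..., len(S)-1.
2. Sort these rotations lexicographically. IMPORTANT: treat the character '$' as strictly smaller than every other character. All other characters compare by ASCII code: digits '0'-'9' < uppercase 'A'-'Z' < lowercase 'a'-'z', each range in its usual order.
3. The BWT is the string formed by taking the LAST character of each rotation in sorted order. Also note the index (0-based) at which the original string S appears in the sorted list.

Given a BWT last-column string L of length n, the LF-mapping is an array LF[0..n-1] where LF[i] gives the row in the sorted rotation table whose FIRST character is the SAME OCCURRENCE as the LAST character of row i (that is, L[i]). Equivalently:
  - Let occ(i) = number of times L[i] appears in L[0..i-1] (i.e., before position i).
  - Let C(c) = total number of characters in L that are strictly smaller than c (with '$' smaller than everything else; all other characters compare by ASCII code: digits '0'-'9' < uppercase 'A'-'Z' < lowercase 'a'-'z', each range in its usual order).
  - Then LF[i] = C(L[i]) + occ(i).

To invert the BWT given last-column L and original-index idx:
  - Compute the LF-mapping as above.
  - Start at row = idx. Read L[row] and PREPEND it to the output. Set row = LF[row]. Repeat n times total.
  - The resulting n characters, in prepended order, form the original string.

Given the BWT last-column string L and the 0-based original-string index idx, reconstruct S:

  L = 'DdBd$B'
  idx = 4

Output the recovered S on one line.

Answer: dBBdD$

Derivation:
LF mapping: 3 4 1 5 0 2
Walk LF starting at row 4, prepending L[row]:
  step 1: row=4, L[4]='$', prepend. Next row=LF[4]=0
  step 2: row=0, L[0]='D', prepend. Next row=LF[0]=3
  step 3: row=3, L[3]='d', prepend. Next row=LF[3]=5
  step 4: row=5, L[5]='B', prepend. Next row=LF[5]=2
  step 5: row=2, L[2]='B', prepend. Next row=LF[2]=1
  step 6: row=1, L[1]='d', prepend. Next row=LF[1]=4
Reversed output: dBBdD$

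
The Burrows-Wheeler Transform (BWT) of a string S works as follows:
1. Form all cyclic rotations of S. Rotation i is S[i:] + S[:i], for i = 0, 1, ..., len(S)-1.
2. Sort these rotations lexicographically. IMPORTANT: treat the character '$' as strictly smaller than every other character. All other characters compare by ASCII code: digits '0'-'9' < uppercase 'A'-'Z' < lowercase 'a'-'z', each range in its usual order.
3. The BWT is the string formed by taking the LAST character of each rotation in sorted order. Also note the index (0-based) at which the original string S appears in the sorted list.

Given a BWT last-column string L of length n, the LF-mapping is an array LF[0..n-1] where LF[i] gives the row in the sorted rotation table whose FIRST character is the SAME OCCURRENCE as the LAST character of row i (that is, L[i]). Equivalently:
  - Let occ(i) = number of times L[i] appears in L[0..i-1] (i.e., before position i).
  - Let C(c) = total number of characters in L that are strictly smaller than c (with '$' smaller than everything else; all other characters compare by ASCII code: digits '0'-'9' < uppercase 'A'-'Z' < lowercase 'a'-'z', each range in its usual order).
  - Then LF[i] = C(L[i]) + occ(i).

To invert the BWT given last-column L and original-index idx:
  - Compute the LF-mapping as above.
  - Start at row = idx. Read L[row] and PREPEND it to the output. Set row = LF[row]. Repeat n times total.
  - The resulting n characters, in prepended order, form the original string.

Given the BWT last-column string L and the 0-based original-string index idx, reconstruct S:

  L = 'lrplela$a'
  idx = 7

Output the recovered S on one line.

Answer: parallel$

Derivation:
LF mapping: 4 8 7 5 3 6 1 0 2
Walk LF starting at row 7, prepending L[row]:
  step 1: row=7, L[7]='$', prepend. Next row=LF[7]=0
  step 2: row=0, L[0]='l', prepend. Next row=LF[0]=4
  step 3: row=4, L[4]='e', prepend. Next row=LF[4]=3
  step 4: row=3, L[3]='l', prepend. Next row=LF[3]=5
  step 5: row=5, L[5]='l', prepend. Next row=LF[5]=6
  step 6: row=6, L[6]='a', prepend. Next row=LF[6]=1
  step 7: row=1, L[1]='r', prepend. Next row=LF[1]=8
  step 8: row=8, L[8]='a', prepend. Next row=LF[8]=2
  step 9: row=2, L[2]='p', prepend. Next row=LF[2]=7
Reversed output: parallel$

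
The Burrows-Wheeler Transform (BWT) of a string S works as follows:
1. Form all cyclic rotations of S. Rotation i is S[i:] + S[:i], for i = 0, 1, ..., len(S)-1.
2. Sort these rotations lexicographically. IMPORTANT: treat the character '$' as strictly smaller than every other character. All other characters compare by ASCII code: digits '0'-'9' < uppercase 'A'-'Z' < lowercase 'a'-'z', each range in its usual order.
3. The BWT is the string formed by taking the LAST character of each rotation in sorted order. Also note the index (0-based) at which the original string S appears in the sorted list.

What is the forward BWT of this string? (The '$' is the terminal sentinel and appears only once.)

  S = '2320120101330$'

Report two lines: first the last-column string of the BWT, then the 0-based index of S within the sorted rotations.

All 14 rotations (rotation i = S[i:]+S[:i]):
  rot[0] = 2320120101330$
  rot[1] = 320120101330$2
  rot[2] = 20120101330$23
  rot[3] = 0120101330$232
  rot[4] = 120101330$2320
  rot[5] = 20101330$23201
  rot[6] = 0101330$232012
  rot[7] = 101330$2320120
  rot[8] = 01330$23201201
  rot[9] = 1330$232012010
  rot[10] = 330$2320120101
  rot[11] = 30$23201201013
  rot[12] = 0$232012010133
  rot[13] = $2320120101330
Sorted (with $ < everything):
  sorted[0] = $2320120101330  (last char: '0')
  sorted[1] = 0$232012010133  (last char: '3')
  sorted[2] = 0101330$232012  (last char: '2')
  sorted[3] = 0120101330$232  (last char: '2')
  sorted[4] = 01330$23201201  (last char: '1')
  sorted[5] = 101330$2320120  (last char: '0')
  sorted[6] = 120101330$2320  (last char: '0')
  sorted[7] = 1330$232012010  (last char: '0')
  sorted[8] = 20101330$23201  (last char: '1')
  sorted[9] = 20120101330$23  (last char: '3')
  sorted[10] = 2320120101330$  (last char: '$')
  sorted[11] = 30$23201201013  (last char: '3')
  sorted[12] = 320120101330$2  (last char: '2')
  sorted[13] = 330$2320120101  (last char: '1')
Last column: 0322100013$321
Original string S is at sorted index 10

Answer: 0322100013$321
10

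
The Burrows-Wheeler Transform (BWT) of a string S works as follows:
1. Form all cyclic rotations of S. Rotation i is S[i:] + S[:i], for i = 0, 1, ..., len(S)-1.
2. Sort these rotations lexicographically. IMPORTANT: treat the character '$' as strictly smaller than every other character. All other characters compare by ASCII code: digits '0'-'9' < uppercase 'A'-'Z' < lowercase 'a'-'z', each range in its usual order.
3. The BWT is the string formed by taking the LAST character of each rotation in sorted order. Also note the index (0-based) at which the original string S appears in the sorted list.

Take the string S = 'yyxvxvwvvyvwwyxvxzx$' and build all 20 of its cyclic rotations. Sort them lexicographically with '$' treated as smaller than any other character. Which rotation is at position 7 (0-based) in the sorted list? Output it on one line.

Answer: wvvyvwwyxvxzx$yyxvxv

Derivation:
All 20 rotations (rotation i = S[i:]+S[:i]):
  rot[0] = yyxvxvwvvyvwwyxvxzx$
  rot[1] = yxvxvwvvyvwwyxvxzx$y
  rot[2] = xvxvwvvyvwwyxvxzx$yy
  rot[3] = vxvwvvyvwwyxvxzx$yyx
  rot[4] = xvwvvyvwwyxvxzx$yyxv
  rot[5] = vwvvyvwwyxvxzx$yyxvx
  rot[6] = wvvyvwwyxvxzx$yyxvxv
  rot[7] = vvyvwwyxvxzx$yyxvxvw
  rot[8] = vyvwwyxvxzx$yyxvxvwv
  rot[9] = yvwwyxvxzx$yyxvxvwvv
  rot[10] = vwwyxvxzx$yyxvxvwvvy
  rot[11] = wwyxvxzx$yyxvxvwvvyv
  rot[12] = wyxvxzx$yyxvxvwvvyvw
  rot[13] = yxvxzx$yyxvxvwvvyvww
  rot[14] = xvxzx$yyxvxvwvvyvwwy
  rot[15] = vxzx$yyxvxvwvvyvwwyx
  rot[16] = xzx$yyxvxvwvvyvwwyxv
  rot[17] = zx$yyxvxvwvvyvwwyxvx
  rot[18] = x$yyxvxvwvvyvwwyxvxz
  rot[19] = $yyxvxvwvvyvwwyxvxzx
Sorted (with $ < everything):
  sorted[0] = $yyxvxvwvvyvwwyxvxzx
  sorted[1] = vvyvwwyxvxzx$yyxvxvw
  sorted[2] = vwvvyvwwyxvxzx$yyxvx
  sorted[3] = vwwyxvxzx$yyxvxvwvvy
  sorted[4] = vxvwvvyvwwyxvxzx$yyx
  sorted[5] = vxzx$yyxvxvwvvyvwwyx
  sorted[6] = vyvwwyxvxzx$yyxvxvwv
  sorted[7] = wvvyvwwyxvxzx$yyxvxv
  sorted[8] = wwyxvxzx$yyxvxvwvvyv
  sorted[9] = wyxvxzx$yyxvxvwvvyvw
  sorted[10] = x$yyxvxvwvvyvwwyxvxz
  sorted[11] = xvwvvyvwwyxvxzx$yyxv
  sorted[12] = xvxvwvvyvwwyxvxzx$yy
  sorted[13] = xvxzx$yyxvxvwvvyvwwy
  sorted[14] = xzx$yyxvxvwvvyvwwyxv
  sorted[15] = yvwwyxvxzx$yyxvxvwvv
  sorted[16] = yxvxvwvvyvwwyxvxzx$y
  sorted[17] = yxvxzx$yyxvxvwvvyvww
  sorted[18] = yyxvxvwvvyvwwyxvxzx$
  sorted[19] = zx$yyxvxvwvvyvwwyxvx
sorted[7] = wvvyvwwyxvxzx$yyxvxv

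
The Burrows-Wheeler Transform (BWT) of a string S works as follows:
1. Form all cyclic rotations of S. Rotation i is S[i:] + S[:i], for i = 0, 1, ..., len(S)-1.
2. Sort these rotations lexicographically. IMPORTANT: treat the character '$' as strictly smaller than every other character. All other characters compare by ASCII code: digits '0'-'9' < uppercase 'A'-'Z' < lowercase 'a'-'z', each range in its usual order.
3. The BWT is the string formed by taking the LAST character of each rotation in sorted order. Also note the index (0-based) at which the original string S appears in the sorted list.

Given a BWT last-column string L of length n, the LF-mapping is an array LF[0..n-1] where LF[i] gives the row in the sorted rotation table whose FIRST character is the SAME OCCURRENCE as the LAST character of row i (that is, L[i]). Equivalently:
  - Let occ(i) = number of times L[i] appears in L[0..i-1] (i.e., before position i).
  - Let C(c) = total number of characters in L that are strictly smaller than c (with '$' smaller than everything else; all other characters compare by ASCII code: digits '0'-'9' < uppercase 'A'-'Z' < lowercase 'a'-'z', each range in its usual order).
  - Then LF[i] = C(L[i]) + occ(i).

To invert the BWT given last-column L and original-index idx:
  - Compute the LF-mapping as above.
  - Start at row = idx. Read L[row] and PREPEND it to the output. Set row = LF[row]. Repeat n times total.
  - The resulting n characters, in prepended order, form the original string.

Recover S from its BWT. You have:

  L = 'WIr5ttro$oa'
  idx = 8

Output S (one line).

Answer: rotatorI5W$

Derivation:
LF mapping: 3 2 7 1 9 10 8 5 0 6 4
Walk LF starting at row 8, prepending L[row]:
  step 1: row=8, L[8]='$', prepend. Next row=LF[8]=0
  step 2: row=0, L[0]='W', prepend. Next row=LF[0]=3
  step 3: row=3, L[3]='5', prepend. Next row=LF[3]=1
  step 4: row=1, L[1]='I', prepend. Next row=LF[1]=2
  step 5: row=2, L[2]='r', prepend. Next row=LF[2]=7
  step 6: row=7, L[7]='o', prepend. Next row=LF[7]=5
  step 7: row=5, L[5]='t', prepend. Next row=LF[5]=10
  step 8: row=10, L[10]='a', prepend. Next row=LF[10]=4
  step 9: row=4, L[4]='t', prepend. Next row=LF[4]=9
  step 10: row=9, L[9]='o', prepend. Next row=LF[9]=6
  step 11: row=6, L[6]='r', prepend. Next row=LF[6]=8
Reversed output: rotatorI5W$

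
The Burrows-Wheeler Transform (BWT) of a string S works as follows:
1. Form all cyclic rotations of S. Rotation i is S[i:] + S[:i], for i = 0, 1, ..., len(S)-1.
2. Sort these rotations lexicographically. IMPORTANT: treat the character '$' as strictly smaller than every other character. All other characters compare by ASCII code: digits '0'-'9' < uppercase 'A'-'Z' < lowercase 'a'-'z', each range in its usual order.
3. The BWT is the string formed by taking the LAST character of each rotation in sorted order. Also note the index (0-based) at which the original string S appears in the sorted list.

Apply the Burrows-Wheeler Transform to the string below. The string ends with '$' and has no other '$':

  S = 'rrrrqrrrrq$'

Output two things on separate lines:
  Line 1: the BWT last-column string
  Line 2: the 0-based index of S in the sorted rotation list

All 11 rotations (rotation i = S[i:]+S[:i]):
  rot[0] = rrrrqrrrrq$
  rot[1] = rrrqrrrrq$r
  rot[2] = rrqrrrrq$rr
  rot[3] = rqrrrrq$rrr
  rot[4] = qrrrrq$rrrr
  rot[5] = rrrrq$rrrrq
  rot[6] = rrrq$rrrrqr
  rot[7] = rrq$rrrrqrr
  rot[8] = rq$rrrrqrrr
  rot[9] = q$rrrrqrrrr
  rot[10] = $rrrrqrrrrq
Sorted (with $ < everything):
  sorted[0] = $rrrrqrrrrq  (last char: 'q')
  sorted[1] = q$rrrrqrrrr  (last char: 'r')
  sorted[2] = qrrrrq$rrrr  (last char: 'r')
  sorted[3] = rq$rrrrqrrr  (last char: 'r')
  sorted[4] = rqrrrrq$rrr  (last char: 'r')
  sorted[5] = rrq$rrrrqrr  (last char: 'r')
  sorted[6] = rrqrrrrq$rr  (last char: 'r')
  sorted[7] = rrrq$rrrrqr  (last char: 'r')
  sorted[8] = rrrqrrrrq$r  (last char: 'r')
  sorted[9] = rrrrq$rrrrq  (last char: 'q')
  sorted[10] = rrrrqrrrrq$  (last char: '$')
Last column: qrrrrrrrrq$
Original string S is at sorted index 10

Answer: qrrrrrrrrq$
10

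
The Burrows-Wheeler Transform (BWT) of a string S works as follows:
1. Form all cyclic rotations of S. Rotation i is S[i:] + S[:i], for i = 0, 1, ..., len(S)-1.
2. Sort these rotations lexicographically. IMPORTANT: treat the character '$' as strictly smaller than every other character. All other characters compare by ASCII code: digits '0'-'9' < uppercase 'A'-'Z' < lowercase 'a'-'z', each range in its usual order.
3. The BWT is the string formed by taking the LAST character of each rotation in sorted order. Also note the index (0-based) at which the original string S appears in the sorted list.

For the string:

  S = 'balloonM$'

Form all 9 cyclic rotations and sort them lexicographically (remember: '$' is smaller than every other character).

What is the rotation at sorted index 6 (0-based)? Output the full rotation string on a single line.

Answer: nM$balloo

Derivation:
All 9 rotations (rotation i = S[i:]+S[:i]):
  rot[0] = balloonM$
  rot[1] = alloonM$b
  rot[2] = lloonM$ba
  rot[3] = loonM$bal
  rot[4] = oonM$ball
  rot[5] = onM$ballo
  rot[6] = nM$balloo
  rot[7] = M$balloon
  rot[8] = $balloonM
Sorted (with $ < everything):
  sorted[0] = $balloonM
  sorted[1] = M$balloon
  sorted[2] = alloonM$b
  sorted[3] = balloonM$
  sorted[4] = lloonM$ba
  sorted[5] = loonM$bal
  sorted[6] = nM$balloo
  sorted[7] = onM$ballo
  sorted[8] = oonM$ball
sorted[6] = nM$balloo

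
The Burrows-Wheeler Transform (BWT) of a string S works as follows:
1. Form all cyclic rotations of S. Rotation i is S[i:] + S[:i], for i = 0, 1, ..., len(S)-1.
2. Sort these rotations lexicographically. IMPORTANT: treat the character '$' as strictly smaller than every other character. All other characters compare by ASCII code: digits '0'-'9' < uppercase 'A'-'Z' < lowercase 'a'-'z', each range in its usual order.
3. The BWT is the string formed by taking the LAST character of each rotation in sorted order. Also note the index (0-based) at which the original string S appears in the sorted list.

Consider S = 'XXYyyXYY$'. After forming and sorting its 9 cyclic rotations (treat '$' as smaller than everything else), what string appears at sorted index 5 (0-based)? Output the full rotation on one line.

Answer: YY$XXYyyX

Derivation:
All 9 rotations (rotation i = S[i:]+S[:i]):
  rot[0] = XXYyyXYY$
  rot[1] = XYyyXYY$X
  rot[2] = YyyXYY$XX
  rot[3] = yyXYY$XXY
  rot[4] = yXYY$XXYy
  rot[5] = XYY$XXYyy
  rot[6] = YY$XXYyyX
  rot[7] = Y$XXYyyXY
  rot[8] = $XXYyyXYY
Sorted (with $ < everything):
  sorted[0] = $XXYyyXYY
  sorted[1] = XXYyyXYY$
  sorted[2] = XYY$XXYyy
  sorted[3] = XYyyXYY$X
  sorted[4] = Y$XXYyyXY
  sorted[5] = YY$XXYyyX
  sorted[6] = YyyXYY$XX
  sorted[7] = yXYY$XXYy
  sorted[8] = yyXYY$XXY
sorted[5] = YY$XXYyyX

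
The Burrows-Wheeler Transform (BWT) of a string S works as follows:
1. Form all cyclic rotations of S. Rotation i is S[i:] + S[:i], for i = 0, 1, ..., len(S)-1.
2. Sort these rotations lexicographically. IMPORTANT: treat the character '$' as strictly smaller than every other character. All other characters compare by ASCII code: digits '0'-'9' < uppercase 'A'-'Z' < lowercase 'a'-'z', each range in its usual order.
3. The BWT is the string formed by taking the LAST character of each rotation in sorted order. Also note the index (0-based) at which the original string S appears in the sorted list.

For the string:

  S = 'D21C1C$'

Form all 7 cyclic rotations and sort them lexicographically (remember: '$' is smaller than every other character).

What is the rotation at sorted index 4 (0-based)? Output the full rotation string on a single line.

All 7 rotations (rotation i = S[i:]+S[:i]):
  rot[0] = D21C1C$
  rot[1] = 21C1C$D
  rot[2] = 1C1C$D2
  rot[3] = C1C$D21
  rot[4] = 1C$D21C
  rot[5] = C$D21C1
  rot[6] = $D21C1C
Sorted (with $ < everything):
  sorted[0] = $D21C1C
  sorted[1] = 1C$D21C
  sorted[2] = 1C1C$D2
  sorted[3] = 21C1C$D
  sorted[4] = C$D21C1
  sorted[5] = C1C$D21
  sorted[6] = D21C1C$
sorted[4] = C$D21C1

Answer: C$D21C1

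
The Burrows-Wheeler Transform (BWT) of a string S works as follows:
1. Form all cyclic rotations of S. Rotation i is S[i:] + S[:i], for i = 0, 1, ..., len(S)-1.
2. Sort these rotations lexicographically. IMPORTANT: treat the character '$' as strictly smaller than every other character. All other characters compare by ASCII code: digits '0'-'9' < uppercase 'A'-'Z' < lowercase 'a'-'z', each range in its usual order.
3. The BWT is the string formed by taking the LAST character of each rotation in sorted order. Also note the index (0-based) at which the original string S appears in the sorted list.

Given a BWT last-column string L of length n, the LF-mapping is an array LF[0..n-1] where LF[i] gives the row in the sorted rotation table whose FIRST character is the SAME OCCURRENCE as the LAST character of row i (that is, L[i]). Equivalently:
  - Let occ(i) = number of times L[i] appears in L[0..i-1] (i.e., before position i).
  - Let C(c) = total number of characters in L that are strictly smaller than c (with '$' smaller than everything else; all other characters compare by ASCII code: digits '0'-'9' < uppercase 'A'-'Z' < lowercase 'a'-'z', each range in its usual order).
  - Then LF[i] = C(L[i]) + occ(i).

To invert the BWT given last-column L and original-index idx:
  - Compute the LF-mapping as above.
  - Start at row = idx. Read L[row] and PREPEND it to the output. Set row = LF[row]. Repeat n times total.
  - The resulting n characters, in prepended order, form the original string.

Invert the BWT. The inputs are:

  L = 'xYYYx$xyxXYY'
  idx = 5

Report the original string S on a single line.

LF mapping: 7 2 3 4 8 0 9 11 10 1 5 6
Walk LF starting at row 5, prepending L[row]:
  step 1: row=5, L[5]='$', prepend. Next row=LF[5]=0
  step 2: row=0, L[0]='x', prepend. Next row=LF[0]=7
  step 3: row=7, L[7]='y', prepend. Next row=LF[7]=11
  step 4: row=11, L[11]='Y', prepend. Next row=LF[11]=6
  step 5: row=6, L[6]='x', prepend. Next row=LF[6]=9
  step 6: row=9, L[9]='X', prepend. Next row=LF[9]=1
  step 7: row=1, L[1]='Y', prepend. Next row=LF[1]=2
  step 8: row=2, L[2]='Y', prepend. Next row=LF[2]=3
  step 9: row=3, L[3]='Y', prepend. Next row=LF[3]=4
  step 10: row=4, L[4]='x', prepend. Next row=LF[4]=8
  step 11: row=8, L[8]='x', prepend. Next row=LF[8]=10
  step 12: row=10, L[10]='Y', prepend. Next row=LF[10]=5
Reversed output: YxxYYYXxYyx$

Answer: YxxYYYXxYyx$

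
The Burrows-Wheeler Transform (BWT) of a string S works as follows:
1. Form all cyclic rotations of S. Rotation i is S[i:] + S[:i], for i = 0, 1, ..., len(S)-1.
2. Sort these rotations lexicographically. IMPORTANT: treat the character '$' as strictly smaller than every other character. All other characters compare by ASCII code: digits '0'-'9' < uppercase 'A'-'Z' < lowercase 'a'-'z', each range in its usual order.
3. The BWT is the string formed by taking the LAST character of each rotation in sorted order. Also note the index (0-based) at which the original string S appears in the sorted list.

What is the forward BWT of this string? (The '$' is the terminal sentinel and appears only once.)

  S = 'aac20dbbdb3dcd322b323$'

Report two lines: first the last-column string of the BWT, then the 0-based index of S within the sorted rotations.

All 22 rotations (rotation i = S[i:]+S[:i]):
  rot[0] = aac20dbbdb3dcd322b323$
  rot[1] = ac20dbbdb3dcd322b323$a
  rot[2] = c20dbbdb3dcd322b323$aa
  rot[3] = 20dbbdb3dcd322b323$aac
  rot[4] = 0dbbdb3dcd322b323$aac2
  rot[5] = dbbdb3dcd322b323$aac20
  rot[6] = bbdb3dcd322b323$aac20d
  rot[7] = bdb3dcd322b323$aac20db
  rot[8] = db3dcd322b323$aac20dbb
  rot[9] = b3dcd322b323$aac20dbbd
  rot[10] = 3dcd322b323$aac20dbbdb
  rot[11] = dcd322b323$aac20dbbdb3
  rot[12] = cd322b323$aac20dbbdb3d
  rot[13] = d322b323$aac20dbbdb3dc
  rot[14] = 322b323$aac20dbbdb3dcd
  rot[15] = 22b323$aac20dbbdb3dcd3
  rot[16] = 2b323$aac20dbbdb3dcd32
  rot[17] = b323$aac20dbbdb3dcd322
  rot[18] = 323$aac20dbbdb3dcd322b
  rot[19] = 23$aac20dbbdb3dcd322b3
  rot[20] = 3$aac20dbbdb3dcd322b32
  rot[21] = $aac20dbbdb3dcd322b323
Sorted (with $ < everything):
  sorted[0] = $aac20dbbdb3dcd322b323  (last char: '3')
  sorted[1] = 0dbbdb3dcd322b323$aac2  (last char: '2')
  sorted[2] = 20dbbdb3dcd322b323$aac  (last char: 'c')
  sorted[3] = 22b323$aac20dbbdb3dcd3  (last char: '3')
  sorted[4] = 23$aac20dbbdb3dcd322b3  (last char: '3')
  sorted[5] = 2b323$aac20dbbdb3dcd32  (last char: '2')
  sorted[6] = 3$aac20dbbdb3dcd322b32  (last char: '2')
  sorted[7] = 322b323$aac20dbbdb3dcd  (last char: 'd')
  sorted[8] = 323$aac20dbbdb3dcd322b  (last char: 'b')
  sorted[9] = 3dcd322b323$aac20dbbdb  (last char: 'b')
  sorted[10] = aac20dbbdb3dcd322b323$  (last char: '$')
  sorted[11] = ac20dbbdb3dcd322b323$a  (last char: 'a')
  sorted[12] = b323$aac20dbbdb3dcd322  (last char: '2')
  sorted[13] = b3dcd322b323$aac20dbbd  (last char: 'd')
  sorted[14] = bbdb3dcd322b323$aac20d  (last char: 'd')
  sorted[15] = bdb3dcd322b323$aac20db  (last char: 'b')
  sorted[16] = c20dbbdb3dcd322b323$aa  (last char: 'a')
  sorted[17] = cd322b323$aac20dbbdb3d  (last char: 'd')
  sorted[18] = d322b323$aac20dbbdb3dc  (last char: 'c')
  sorted[19] = db3dcd322b323$aac20dbb  (last char: 'b')
  sorted[20] = dbbdb3dcd322b323$aac20  (last char: '0')
  sorted[21] = dcd322b323$aac20dbbdb3  (last char: '3')
Last column: 32c3322dbb$a2ddbadcb03
Original string S is at sorted index 10

Answer: 32c3322dbb$a2ddbadcb03
10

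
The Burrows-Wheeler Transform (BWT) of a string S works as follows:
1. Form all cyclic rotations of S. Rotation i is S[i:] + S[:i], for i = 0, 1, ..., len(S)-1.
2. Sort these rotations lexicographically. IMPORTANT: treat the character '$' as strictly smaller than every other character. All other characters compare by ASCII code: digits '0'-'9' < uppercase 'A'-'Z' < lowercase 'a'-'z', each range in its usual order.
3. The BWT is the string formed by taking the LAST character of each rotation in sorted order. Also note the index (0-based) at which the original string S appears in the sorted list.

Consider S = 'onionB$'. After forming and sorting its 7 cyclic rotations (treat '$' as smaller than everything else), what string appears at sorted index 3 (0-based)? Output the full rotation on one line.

All 7 rotations (rotation i = S[i:]+S[:i]):
  rot[0] = onionB$
  rot[1] = nionB$o
  rot[2] = ionB$on
  rot[3] = onB$oni
  rot[4] = nB$onio
  rot[5] = B$onion
  rot[6] = $onionB
Sorted (with $ < everything):
  sorted[0] = $onionB
  sorted[1] = B$onion
  sorted[2] = ionB$on
  sorted[3] = nB$onio
  sorted[4] = nionB$o
  sorted[5] = onB$oni
  sorted[6] = onionB$
sorted[3] = nB$onio

Answer: nB$onio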